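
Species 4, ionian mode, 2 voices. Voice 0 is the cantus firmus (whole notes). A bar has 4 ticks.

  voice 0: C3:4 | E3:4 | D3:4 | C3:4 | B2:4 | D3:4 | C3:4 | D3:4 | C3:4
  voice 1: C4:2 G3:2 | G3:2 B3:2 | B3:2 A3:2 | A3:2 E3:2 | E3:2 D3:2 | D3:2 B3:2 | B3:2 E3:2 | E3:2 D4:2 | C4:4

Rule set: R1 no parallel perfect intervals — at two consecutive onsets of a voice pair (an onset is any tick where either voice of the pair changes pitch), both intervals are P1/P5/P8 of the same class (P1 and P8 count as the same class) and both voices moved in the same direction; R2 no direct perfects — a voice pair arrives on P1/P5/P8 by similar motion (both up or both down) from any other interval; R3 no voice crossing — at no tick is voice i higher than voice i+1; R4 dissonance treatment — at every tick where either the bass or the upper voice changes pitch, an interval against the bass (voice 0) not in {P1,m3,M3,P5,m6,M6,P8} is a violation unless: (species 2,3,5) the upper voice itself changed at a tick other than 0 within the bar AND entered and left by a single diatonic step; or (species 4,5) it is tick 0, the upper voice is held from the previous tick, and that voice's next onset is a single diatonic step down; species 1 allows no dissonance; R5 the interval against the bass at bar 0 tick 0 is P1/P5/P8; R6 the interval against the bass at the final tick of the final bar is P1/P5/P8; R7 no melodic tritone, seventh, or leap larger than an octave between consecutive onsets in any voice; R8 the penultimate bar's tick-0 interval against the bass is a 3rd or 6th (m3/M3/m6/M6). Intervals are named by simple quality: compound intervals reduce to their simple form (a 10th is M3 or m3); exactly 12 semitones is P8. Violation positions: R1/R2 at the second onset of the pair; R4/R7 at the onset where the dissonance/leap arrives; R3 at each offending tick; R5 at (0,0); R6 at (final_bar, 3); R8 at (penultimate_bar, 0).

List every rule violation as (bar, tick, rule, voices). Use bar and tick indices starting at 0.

(6, 0, R4, (0, 1))
(7, 0, R4, (0, 1))
(7, 0, R8, (0, 1))
(7, 2, R7, (1,))
(8, 0, R1, (0, 1))

bar 0: v0=C3 v1=C4 downbeat P8
bar 1: v0=E3 v1=G3 downbeat m3
bar 2: v0=D3 v1=B3 downbeat M6
bar 3: v0=C3 v1=A3 downbeat M6
bar 4: v0=B2 v1=E3 downbeat P4
bar 5: v0=D3 v1=D3 downbeat P1
bar 6: v0=C3 v1=B3 downbeat M7
bar 7: v0=D3 v1=E3 downbeat M2
bar 8: v0=C3 v1=C4 downbeat P8
  -> R4 @ bar 6 tick 0 v(0, 1): C3/B3 M7 untreated
  -> R4 @ bar 7 tick 0 v(0, 1): D3/E3 M2 untreated
  -> R8 @ bar 7 tick 0 v(0, 1): penult M2 not 3rd/6th
  -> R7 @ bar 7 tick 2 v(1,): E3->D4 leap 10st
  -> R1 @ bar 8 tick 0 v(0, 1): D3/D4 P8 -> C3/C4 P8 similar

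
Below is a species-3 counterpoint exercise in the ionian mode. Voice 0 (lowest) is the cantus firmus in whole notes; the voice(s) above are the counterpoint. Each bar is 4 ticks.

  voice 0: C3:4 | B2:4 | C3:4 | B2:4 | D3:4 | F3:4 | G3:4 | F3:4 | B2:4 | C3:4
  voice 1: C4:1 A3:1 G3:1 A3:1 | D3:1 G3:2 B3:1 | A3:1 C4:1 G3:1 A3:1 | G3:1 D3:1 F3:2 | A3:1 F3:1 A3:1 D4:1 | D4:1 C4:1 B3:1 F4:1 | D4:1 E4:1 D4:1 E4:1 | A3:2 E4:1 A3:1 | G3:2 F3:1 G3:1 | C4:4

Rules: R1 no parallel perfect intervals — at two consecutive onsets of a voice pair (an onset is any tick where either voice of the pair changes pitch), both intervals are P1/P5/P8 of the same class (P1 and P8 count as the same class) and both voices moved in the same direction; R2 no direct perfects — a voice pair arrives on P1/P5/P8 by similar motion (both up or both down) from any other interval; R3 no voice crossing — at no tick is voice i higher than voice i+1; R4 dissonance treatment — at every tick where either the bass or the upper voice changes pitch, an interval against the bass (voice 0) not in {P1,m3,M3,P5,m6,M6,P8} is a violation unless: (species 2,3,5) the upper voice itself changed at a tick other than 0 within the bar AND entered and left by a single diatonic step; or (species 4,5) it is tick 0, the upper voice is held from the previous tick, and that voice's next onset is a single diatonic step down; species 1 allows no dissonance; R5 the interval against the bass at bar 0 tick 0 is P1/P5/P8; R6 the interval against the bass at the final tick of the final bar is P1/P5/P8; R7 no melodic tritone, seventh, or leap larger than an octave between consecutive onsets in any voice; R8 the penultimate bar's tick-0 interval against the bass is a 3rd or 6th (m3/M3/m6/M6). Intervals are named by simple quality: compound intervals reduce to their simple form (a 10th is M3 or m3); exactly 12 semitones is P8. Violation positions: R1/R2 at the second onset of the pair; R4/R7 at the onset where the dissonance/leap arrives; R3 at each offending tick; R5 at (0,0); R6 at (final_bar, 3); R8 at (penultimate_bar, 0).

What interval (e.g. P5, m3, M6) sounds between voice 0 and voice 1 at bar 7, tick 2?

voice 0=F3 voice 1=E4 -> M7

M7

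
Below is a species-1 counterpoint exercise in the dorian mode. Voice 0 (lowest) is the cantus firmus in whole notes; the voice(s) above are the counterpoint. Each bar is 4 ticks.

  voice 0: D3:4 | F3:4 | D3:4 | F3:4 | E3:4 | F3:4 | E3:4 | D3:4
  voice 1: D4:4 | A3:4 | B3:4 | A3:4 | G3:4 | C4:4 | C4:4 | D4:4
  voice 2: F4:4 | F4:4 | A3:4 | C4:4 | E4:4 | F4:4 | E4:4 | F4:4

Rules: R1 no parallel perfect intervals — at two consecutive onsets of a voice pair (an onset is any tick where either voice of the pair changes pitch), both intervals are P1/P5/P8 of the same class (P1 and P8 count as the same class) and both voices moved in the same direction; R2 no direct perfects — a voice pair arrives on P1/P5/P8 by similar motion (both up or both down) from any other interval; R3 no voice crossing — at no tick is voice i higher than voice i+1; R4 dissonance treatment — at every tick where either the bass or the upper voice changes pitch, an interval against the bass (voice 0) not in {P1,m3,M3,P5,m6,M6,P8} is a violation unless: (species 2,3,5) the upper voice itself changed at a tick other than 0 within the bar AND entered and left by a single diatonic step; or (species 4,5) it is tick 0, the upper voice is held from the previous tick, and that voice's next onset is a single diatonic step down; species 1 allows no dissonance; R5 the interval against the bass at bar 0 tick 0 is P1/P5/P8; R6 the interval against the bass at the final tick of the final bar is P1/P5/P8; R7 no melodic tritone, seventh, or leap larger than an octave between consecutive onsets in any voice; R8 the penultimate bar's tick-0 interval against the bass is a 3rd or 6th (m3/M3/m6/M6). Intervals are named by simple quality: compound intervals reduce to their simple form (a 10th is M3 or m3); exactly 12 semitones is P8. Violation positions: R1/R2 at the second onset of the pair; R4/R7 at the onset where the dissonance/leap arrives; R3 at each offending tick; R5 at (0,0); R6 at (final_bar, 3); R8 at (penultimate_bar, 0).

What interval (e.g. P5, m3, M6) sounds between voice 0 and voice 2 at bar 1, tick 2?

P8

voice 0=F3 voice 2=F4 -> P8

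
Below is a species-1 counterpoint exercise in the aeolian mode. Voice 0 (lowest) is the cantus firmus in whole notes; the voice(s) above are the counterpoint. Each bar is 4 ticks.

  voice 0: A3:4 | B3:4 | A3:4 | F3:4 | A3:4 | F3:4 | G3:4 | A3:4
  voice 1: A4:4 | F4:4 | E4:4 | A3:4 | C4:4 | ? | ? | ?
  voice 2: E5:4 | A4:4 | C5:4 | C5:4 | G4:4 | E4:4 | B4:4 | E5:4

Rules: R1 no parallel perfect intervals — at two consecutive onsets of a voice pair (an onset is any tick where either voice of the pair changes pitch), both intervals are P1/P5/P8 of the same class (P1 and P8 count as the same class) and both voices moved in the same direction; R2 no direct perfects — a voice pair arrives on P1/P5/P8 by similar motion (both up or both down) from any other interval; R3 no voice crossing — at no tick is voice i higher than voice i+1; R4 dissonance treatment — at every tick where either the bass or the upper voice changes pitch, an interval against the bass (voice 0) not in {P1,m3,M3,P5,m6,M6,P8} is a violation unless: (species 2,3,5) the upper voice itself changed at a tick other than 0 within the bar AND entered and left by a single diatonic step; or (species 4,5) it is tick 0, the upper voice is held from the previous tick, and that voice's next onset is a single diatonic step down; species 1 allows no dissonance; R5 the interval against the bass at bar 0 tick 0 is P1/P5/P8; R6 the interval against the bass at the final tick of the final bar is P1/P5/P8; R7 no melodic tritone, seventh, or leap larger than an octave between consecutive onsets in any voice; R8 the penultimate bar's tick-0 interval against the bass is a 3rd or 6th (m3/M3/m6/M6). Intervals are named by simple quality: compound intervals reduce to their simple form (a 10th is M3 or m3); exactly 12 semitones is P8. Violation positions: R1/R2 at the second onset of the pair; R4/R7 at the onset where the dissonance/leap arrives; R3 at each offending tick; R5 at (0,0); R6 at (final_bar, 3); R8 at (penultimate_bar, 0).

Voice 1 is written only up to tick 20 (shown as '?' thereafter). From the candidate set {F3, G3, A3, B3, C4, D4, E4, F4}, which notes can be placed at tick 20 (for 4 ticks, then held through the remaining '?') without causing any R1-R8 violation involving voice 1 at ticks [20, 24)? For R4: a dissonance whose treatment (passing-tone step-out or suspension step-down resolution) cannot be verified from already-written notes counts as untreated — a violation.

F3: violates R2
G3: violates R4
A3: violates R1
B3: violates R4
C4: legal
D4: legal
E4: violates R4
F4: violates R3

{C4, D4}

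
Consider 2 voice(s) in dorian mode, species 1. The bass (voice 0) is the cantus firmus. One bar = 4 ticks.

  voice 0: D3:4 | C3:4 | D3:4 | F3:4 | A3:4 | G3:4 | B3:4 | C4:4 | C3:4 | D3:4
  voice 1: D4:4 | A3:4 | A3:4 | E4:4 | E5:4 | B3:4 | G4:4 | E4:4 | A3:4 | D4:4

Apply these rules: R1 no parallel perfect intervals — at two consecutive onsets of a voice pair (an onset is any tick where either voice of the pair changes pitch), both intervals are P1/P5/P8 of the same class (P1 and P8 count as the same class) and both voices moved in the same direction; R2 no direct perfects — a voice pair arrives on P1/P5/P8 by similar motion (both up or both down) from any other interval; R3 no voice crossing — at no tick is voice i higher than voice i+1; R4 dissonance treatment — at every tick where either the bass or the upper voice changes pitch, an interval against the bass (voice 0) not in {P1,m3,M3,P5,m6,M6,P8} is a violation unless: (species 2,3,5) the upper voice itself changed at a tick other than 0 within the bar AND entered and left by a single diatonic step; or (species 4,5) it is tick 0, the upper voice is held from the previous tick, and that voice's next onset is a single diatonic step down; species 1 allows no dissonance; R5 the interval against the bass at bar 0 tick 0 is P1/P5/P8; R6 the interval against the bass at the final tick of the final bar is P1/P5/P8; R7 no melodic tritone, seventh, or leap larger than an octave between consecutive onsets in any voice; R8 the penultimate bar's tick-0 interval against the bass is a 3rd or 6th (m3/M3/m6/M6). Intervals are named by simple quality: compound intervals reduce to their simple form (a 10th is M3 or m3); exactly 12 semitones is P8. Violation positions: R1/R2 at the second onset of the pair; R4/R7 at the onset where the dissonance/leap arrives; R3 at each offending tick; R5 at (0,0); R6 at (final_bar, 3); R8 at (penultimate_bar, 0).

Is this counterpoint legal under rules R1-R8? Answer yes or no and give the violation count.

bar 0: v0=D3 v1=D4 (P8)
bar 1: v0=C3 v1=A3 (M6)
bar 2: v0=D3 v1=A3 (P5)
bar 3: v0=F3 v1=E4 (M7)
bar 4: v0=A3 v1=E5 (P5)
bar 5: v0=G3 v1=B3 (M3)
bar 6: v0=B3 v1=G4 (m6)
bar 7: v0=C4 v1=E4 (M3)
bar 8: v0=C3 v1=A3 (M6)
bar 9: v0=D3 v1=D4 (P8)
  R4 @ bar3.0: F3/E4 M7 untreated
  R2 @ bar4.0: F3/E4 M7 -> A3/E5 P5 similar
  R7 @ bar5.0: E5->B3 leap 17st
  R2 @ bar9.0: C3/A3 M6 -> D3/D4 P8 similar

No (4 violations)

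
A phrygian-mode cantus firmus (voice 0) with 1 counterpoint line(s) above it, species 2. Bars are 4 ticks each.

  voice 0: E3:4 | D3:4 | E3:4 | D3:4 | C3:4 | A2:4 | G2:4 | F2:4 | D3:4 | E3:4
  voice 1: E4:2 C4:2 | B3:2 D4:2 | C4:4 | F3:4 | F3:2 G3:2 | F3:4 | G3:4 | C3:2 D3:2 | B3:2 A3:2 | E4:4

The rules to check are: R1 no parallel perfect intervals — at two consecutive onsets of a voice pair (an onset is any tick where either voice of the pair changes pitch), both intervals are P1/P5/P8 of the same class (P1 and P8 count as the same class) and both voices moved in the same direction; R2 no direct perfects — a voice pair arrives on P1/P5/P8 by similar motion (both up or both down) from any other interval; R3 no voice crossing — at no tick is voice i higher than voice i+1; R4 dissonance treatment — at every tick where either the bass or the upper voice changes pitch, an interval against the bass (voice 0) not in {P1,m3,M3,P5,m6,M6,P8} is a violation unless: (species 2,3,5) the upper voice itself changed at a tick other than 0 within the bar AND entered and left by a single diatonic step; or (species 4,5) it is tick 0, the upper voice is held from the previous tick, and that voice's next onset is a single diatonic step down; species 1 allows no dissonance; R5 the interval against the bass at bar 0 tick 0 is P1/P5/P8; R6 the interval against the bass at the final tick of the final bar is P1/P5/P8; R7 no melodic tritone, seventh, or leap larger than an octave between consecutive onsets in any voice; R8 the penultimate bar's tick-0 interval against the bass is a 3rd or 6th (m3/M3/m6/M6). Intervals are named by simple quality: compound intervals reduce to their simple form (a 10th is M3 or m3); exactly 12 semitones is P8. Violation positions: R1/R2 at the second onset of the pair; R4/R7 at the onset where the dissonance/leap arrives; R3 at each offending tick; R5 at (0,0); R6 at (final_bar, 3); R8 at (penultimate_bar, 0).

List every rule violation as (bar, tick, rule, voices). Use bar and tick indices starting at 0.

bar 0: v0=E3 v1=E4 downbeat P8
bar 1: v0=D3 v1=B3 downbeat M6
bar 2: v0=E3 v1=C4 downbeat m6
bar 3: v0=D3 v1=F3 downbeat m3
bar 4: v0=C3 v1=F3 downbeat P4
bar 5: v0=A2 v1=F3 downbeat m6
bar 6: v0=G2 v1=G3 downbeat P8
bar 7: v0=F2 v1=C3 downbeat P5
bar 8: v0=D3 v1=B3 downbeat M6
bar 9: v0=E3 v1=E4 downbeat P8
  -> R4 @ bar 4 tick 0 v(0, 1): C3/F3 P4 untreated
  -> R2 @ bar 7 tick 0 v(0, 1): G2/G3 P8 -> F2/C3 P5 similar
  -> R2 @ bar 9 tick 0 v(0, 1): D3/A3 P5 -> E3/E4 P8 similar

(4, 0, R4, (0, 1))
(7, 0, R2, (0, 1))
(9, 0, R2, (0, 1))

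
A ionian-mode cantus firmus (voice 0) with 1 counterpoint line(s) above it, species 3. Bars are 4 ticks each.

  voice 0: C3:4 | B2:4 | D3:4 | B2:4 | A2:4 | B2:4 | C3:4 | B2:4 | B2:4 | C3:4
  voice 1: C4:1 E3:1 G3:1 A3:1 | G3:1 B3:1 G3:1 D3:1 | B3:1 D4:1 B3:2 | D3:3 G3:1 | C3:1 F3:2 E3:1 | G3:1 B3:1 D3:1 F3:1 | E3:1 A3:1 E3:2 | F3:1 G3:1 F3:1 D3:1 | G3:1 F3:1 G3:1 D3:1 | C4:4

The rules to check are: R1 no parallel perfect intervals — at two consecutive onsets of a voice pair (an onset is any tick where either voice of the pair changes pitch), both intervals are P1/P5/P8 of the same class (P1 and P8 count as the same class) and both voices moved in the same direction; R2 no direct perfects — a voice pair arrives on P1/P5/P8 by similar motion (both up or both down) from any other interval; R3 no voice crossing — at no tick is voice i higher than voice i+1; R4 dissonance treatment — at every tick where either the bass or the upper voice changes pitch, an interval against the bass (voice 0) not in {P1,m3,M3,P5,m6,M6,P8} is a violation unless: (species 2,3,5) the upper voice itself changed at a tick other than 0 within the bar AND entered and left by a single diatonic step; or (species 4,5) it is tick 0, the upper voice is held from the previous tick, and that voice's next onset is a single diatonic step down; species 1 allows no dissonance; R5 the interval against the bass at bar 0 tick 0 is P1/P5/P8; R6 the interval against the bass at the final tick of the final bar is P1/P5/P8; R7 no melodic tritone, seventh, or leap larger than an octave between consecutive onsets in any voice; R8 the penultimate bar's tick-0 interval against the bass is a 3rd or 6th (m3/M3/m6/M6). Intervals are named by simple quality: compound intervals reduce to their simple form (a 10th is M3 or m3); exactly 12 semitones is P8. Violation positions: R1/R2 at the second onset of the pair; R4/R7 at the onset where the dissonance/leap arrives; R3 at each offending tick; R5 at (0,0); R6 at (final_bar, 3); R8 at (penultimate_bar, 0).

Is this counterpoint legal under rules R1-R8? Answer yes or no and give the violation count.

No (5 violations)

bar 0: v0=C3 v1=C4 (P8)
bar 1: v0=B2 v1=G3 (m6)
bar 2: v0=D3 v1=B3 (M6)
bar 3: v0=B2 v1=D3 (m3)
bar 4: v0=A2 v1=C3 (m3)
bar 5: v0=B2 v1=G3 (m6)
bar 6: v0=C3 v1=E3 (M3)
bar 7: v0=B2 v1=F3 (TT)
bar 8: v0=B2 v1=G3 (m6)
bar 9: v0=C3 v1=C4 (P8)
  R4 @ bar5.3: B2/F3 TT untreated
  R4 @ bar7.0: B2/F3 TT untreated
  R4 @ bar7.2: B2/F3 TT untreated
  R2 @ bar9.0: B2/D3 m3 -> C3/C4 P8 similar
  R7 @ bar9.0: D3->C4 leap 10st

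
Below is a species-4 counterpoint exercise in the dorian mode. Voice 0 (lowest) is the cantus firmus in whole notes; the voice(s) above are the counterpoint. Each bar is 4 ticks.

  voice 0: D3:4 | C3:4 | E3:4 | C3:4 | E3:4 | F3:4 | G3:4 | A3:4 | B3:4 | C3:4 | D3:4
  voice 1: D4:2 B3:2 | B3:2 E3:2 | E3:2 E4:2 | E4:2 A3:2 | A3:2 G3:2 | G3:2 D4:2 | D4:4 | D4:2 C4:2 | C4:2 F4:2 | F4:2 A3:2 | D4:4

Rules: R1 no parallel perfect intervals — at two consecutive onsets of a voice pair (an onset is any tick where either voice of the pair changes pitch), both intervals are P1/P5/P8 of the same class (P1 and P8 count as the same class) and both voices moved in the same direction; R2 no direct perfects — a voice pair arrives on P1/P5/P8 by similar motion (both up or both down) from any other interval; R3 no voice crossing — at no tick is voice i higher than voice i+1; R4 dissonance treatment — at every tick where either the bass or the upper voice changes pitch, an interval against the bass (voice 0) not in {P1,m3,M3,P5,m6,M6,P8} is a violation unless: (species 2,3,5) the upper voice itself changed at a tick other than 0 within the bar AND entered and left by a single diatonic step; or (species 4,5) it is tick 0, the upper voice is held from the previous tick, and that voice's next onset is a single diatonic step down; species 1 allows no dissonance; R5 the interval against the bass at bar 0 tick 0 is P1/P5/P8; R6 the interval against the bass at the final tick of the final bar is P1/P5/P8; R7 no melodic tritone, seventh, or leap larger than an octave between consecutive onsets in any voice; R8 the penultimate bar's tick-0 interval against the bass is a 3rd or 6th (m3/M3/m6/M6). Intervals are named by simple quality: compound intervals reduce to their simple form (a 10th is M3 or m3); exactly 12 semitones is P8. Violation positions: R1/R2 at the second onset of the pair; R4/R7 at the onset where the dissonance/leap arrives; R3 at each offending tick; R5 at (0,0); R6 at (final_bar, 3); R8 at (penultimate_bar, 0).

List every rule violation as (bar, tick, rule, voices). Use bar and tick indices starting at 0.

bar 0: v0=D3 v1=D4 downbeat P8
bar 1: v0=C3 v1=B3 downbeat M7
bar 2: v0=E3 v1=E3 downbeat P1
bar 3: v0=C3 v1=E4 downbeat M3
bar 4: v0=E3 v1=A3 downbeat P4
bar 5: v0=F3 v1=G3 downbeat M2
bar 6: v0=G3 v1=D4 downbeat P5
bar 7: v0=A3 v1=D4 downbeat P4
bar 8: v0=B3 v1=C4 downbeat m2
bar 9: v0=C3 v1=F4 downbeat P4
bar 10: v0=D3 v1=D4 downbeat P8
  -> R4 @ bar 1 tick 0 v(0, 1): C3/B3 M7 untreated
  -> R4 @ bar 5 tick 0 v(0, 1): F3/G3 M2 untreated
  -> R4 @ bar 8 tick 0 v(0, 1): B3/C4 m2 untreated
  -> R4 @ bar 8 tick 2 v(0, 1): B3/F4 TT untreated
  -> R4 @ bar 9 tick 0 v(0, 1): C3/F4 P4 untreated
  -> R7 @ bar 9 tick 0 v(0,): B3->C3 leap 11st
  -> R8 @ bar 9 tick 0 v(0, 1): penult P4 not 3rd/6th
  -> R2 @ bar 10 tick 0 v(0, 1): C3/A3 M6 -> D3/D4 P8 similar

(1, 0, R4, (0, 1))
(5, 0, R4, (0, 1))
(8, 0, R4, (0, 1))
(8, 2, R4, (0, 1))
(9, 0, R4, (0, 1))
(9, 0, R7, (0,))
(9, 0, R8, (0, 1))
(10, 0, R2, (0, 1))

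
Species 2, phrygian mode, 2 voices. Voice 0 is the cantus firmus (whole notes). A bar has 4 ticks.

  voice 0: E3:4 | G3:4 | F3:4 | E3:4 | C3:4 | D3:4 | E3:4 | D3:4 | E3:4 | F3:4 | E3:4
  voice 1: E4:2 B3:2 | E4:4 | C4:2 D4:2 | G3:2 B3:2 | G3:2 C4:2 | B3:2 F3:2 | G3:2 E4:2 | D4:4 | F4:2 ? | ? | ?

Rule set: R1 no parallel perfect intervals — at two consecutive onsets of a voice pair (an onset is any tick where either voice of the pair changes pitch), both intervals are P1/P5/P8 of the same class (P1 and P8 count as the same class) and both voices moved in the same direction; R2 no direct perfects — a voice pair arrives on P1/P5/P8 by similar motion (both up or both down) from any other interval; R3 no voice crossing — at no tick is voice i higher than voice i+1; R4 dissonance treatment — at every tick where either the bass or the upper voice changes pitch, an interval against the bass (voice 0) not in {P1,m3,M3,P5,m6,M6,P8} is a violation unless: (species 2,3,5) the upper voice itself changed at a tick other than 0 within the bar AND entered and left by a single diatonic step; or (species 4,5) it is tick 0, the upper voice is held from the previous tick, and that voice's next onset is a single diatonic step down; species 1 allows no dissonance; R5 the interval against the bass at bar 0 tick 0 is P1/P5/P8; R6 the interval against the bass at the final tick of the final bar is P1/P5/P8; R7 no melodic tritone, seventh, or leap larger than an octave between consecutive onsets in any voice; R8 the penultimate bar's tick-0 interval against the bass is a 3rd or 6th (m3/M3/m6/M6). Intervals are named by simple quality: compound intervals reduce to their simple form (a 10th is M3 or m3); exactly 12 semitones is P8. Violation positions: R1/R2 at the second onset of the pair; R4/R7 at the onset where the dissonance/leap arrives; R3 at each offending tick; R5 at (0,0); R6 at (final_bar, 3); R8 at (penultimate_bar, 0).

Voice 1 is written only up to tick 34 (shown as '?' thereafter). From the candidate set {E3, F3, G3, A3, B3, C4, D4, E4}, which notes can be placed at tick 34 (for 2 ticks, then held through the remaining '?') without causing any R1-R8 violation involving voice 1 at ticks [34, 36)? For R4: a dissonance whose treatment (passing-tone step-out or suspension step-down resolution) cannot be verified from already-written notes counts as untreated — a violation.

E3: violates R7
F3: violates R4
G3: violates R7
A3: violates R4
B3: violates R7
C4: legal
D4: violates R4
E4: legal

{C4, E4}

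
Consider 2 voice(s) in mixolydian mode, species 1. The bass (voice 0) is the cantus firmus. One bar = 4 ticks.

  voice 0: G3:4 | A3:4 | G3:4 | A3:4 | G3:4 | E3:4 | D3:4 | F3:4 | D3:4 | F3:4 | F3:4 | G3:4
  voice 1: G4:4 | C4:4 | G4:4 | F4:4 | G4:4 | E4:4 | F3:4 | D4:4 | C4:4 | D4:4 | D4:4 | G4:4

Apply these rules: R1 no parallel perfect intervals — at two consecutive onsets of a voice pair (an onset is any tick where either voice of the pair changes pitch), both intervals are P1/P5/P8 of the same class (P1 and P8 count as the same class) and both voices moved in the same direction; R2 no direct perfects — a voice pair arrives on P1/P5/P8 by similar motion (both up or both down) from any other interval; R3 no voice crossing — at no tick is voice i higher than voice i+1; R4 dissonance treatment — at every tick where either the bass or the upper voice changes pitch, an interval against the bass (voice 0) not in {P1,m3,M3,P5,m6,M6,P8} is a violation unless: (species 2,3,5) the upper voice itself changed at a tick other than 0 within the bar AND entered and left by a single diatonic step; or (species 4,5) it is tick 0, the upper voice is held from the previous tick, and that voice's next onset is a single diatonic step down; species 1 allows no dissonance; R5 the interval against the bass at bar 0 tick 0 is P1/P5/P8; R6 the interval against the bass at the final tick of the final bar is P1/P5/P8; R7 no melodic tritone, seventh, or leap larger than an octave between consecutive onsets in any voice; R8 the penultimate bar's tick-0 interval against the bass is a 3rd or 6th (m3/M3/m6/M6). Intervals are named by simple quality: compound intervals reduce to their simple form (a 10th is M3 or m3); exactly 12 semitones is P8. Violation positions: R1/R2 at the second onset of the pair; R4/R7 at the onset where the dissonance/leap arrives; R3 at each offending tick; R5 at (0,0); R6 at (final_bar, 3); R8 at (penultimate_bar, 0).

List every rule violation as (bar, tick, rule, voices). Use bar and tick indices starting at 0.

(5, 0, R1, (0, 1))
(6, 0, R7, (1,))
(8, 0, R4, (0, 1))
(11, 0, R2, (0, 1))

bar 0: v0=G3 v1=G4 downbeat P8
bar 1: v0=A3 v1=C4 downbeat m3
bar 2: v0=G3 v1=G4 downbeat P8
bar 3: v0=A3 v1=F4 downbeat m6
bar 4: v0=G3 v1=G4 downbeat P8
bar 5: v0=E3 v1=E4 downbeat P8
bar 6: v0=D3 v1=F3 downbeat m3
bar 7: v0=F3 v1=D4 downbeat M6
bar 8: v0=D3 v1=C4 downbeat m7
bar 9: v0=F3 v1=D4 downbeat M6
bar 10: v0=F3 v1=D4 downbeat M6
bar 11: v0=G3 v1=G4 downbeat P8
  -> R1 @ bar 5 tick 0 v(0, 1): G3/G4 P8 -> E3/E4 P8 similar
  -> R7 @ bar 6 tick 0 v(1,): E4->F3 leap 11st
  -> R4 @ bar 8 tick 0 v(0, 1): D3/C4 m7 untreated
  -> R2 @ bar 11 tick 0 v(0, 1): F3/D4 M6 -> G3/G4 P8 similar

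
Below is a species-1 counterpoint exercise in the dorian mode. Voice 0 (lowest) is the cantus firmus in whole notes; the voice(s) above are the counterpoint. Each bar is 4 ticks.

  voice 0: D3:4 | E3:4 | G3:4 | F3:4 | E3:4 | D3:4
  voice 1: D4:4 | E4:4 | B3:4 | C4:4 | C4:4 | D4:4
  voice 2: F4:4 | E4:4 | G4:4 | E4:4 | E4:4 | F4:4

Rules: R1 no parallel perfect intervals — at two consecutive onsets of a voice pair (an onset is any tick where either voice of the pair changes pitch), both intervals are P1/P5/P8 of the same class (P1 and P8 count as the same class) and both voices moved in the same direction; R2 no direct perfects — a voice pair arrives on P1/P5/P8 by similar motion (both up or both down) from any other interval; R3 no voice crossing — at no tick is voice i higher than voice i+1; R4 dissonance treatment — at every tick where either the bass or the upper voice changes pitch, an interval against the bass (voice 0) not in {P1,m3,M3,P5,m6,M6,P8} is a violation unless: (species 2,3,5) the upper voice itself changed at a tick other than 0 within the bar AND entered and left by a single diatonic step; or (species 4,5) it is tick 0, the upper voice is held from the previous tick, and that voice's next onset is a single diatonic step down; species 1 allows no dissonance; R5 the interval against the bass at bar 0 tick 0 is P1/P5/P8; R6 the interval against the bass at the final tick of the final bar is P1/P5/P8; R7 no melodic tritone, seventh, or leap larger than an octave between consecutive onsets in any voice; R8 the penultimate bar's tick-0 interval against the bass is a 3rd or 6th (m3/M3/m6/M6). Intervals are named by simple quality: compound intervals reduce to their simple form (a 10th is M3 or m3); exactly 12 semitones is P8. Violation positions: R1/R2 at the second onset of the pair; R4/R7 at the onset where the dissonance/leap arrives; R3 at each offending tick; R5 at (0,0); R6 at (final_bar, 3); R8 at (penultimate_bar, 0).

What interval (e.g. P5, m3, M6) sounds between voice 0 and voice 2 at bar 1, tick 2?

P8

voice 0=E3 voice 2=E4 -> P8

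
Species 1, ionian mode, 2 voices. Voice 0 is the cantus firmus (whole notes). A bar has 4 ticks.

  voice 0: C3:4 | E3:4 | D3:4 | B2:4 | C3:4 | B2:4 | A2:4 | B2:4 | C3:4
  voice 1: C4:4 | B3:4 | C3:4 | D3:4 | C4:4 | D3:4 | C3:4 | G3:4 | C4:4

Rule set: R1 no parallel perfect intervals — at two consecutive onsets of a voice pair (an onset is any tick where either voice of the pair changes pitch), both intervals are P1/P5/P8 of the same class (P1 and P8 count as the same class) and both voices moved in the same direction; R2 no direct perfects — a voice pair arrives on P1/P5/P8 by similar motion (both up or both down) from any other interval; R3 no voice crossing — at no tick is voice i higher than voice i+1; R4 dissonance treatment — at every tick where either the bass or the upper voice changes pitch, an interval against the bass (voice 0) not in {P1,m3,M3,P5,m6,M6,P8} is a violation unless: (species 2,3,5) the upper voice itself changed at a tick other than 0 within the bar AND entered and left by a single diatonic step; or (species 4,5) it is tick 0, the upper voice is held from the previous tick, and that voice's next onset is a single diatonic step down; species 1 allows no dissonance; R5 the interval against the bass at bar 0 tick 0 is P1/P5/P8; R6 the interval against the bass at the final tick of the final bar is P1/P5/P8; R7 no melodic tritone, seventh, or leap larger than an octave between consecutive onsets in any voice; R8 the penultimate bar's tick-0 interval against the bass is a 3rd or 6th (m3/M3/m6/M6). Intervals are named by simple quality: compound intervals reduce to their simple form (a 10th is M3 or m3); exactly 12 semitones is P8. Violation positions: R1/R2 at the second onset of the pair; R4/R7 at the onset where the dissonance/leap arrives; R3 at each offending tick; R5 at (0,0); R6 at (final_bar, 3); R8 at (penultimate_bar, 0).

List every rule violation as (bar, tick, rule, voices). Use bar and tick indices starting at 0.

bar 0: v0=C3 v1=C4 downbeat P8
bar 1: v0=E3 v1=B3 downbeat P5
bar 2: v0=D3 v1=C3 downbeat M2
bar 3: v0=B2 v1=D3 downbeat m3
bar 4: v0=C3 v1=C4 downbeat P8
bar 5: v0=B2 v1=D3 downbeat m3
bar 6: v0=A2 v1=C3 downbeat m3
bar 7: v0=B2 v1=G3 downbeat m6
bar 8: v0=C3 v1=C4 downbeat P8
  -> R3 @ bar 2 tick 0 v(0, 1): D3 above C3
  -> R4 @ bar 2 tick 0 v(0, 1): D3/C3 M2 untreated
  -> R7 @ bar 2 tick 0 v(1,): B3->C3 leap 11st
  -> R3 @ bar 2 tick 1 v(0, 1): D3 above C3
  -> R3 @ bar 2 tick 2 v(0, 1): D3 above C3
  -> R3 @ bar 2 tick 3 v(0, 1): D3 above C3
  -> R2 @ bar 4 tick 0 v(0, 1): B2/D3 m3 -> C3/C4 P8 similar
  -> R7 @ bar 4 tick 0 v(1,): D3->C4 leap 10st
  -> R7 @ bar 5 tick 0 v(1,): C4->D3 leap 10st
  -> R2 @ bar 8 tick 0 v(0, 1): B2/G3 m6 -> C3/C4 P8 similar

(2, 0, R3, (0, 1))
(2, 0, R4, (0, 1))
(2, 0, R7, (1,))
(2, 1, R3, (0, 1))
(2, 2, R3, (0, 1))
(2, 3, R3, (0, 1))
(4, 0, R2, (0, 1))
(4, 0, R7, (1,))
(5, 0, R7, (1,))
(8, 0, R2, (0, 1))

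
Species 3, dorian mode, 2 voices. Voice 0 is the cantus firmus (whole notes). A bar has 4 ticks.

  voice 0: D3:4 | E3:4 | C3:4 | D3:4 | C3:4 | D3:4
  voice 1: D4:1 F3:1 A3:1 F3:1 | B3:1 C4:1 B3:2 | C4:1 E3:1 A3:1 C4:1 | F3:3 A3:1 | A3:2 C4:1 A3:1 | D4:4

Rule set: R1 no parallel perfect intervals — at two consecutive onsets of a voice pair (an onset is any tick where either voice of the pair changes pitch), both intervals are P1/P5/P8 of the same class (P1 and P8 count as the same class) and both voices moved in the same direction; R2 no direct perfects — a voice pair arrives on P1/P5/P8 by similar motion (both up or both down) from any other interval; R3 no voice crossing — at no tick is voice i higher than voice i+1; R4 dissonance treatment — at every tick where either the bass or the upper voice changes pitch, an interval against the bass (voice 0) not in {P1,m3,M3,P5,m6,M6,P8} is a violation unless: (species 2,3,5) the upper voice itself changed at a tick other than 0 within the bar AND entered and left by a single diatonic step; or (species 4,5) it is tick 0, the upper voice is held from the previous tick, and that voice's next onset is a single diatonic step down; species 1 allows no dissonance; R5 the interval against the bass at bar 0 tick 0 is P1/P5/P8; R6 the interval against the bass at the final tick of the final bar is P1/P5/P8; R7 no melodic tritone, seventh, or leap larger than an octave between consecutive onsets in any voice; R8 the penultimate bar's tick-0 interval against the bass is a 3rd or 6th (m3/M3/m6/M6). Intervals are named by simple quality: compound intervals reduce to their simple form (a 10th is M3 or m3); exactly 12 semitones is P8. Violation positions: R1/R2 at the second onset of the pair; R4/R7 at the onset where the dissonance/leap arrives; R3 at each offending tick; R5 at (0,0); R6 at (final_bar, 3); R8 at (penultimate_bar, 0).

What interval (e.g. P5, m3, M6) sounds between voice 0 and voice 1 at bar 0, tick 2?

P5

voice 0=D3 voice 1=A3 -> P5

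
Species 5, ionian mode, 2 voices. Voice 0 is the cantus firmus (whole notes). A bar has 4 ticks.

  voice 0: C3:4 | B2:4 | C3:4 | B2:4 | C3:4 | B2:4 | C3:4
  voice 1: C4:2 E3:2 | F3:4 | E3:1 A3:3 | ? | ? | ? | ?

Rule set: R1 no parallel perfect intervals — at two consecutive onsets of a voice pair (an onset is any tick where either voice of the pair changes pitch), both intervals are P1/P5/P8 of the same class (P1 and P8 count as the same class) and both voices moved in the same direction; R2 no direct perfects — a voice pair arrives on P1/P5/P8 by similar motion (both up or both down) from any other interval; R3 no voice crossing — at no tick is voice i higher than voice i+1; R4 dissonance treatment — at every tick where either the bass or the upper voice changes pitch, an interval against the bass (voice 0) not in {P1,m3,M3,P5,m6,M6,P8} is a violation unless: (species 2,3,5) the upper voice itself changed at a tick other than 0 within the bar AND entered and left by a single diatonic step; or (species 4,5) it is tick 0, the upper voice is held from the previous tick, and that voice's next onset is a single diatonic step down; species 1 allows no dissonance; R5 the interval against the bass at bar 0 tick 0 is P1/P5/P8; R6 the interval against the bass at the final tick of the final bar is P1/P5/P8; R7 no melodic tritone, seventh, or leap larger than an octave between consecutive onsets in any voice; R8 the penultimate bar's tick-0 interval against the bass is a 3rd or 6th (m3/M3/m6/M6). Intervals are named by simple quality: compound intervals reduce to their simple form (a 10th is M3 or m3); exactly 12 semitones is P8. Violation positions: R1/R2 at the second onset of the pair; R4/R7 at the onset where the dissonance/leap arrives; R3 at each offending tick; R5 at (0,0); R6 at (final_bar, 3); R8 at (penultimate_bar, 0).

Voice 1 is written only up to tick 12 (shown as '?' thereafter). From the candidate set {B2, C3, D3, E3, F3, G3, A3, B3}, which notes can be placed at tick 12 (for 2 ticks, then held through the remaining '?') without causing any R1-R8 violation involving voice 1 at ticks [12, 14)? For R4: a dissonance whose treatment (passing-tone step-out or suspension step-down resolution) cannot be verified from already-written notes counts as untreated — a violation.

{B3, D3, G3}

B2: violates R2,R7
C3: violates R4
D3: legal
E3: violates R4
F3: violates R4
G3: legal
A3: violates R4
B3: legal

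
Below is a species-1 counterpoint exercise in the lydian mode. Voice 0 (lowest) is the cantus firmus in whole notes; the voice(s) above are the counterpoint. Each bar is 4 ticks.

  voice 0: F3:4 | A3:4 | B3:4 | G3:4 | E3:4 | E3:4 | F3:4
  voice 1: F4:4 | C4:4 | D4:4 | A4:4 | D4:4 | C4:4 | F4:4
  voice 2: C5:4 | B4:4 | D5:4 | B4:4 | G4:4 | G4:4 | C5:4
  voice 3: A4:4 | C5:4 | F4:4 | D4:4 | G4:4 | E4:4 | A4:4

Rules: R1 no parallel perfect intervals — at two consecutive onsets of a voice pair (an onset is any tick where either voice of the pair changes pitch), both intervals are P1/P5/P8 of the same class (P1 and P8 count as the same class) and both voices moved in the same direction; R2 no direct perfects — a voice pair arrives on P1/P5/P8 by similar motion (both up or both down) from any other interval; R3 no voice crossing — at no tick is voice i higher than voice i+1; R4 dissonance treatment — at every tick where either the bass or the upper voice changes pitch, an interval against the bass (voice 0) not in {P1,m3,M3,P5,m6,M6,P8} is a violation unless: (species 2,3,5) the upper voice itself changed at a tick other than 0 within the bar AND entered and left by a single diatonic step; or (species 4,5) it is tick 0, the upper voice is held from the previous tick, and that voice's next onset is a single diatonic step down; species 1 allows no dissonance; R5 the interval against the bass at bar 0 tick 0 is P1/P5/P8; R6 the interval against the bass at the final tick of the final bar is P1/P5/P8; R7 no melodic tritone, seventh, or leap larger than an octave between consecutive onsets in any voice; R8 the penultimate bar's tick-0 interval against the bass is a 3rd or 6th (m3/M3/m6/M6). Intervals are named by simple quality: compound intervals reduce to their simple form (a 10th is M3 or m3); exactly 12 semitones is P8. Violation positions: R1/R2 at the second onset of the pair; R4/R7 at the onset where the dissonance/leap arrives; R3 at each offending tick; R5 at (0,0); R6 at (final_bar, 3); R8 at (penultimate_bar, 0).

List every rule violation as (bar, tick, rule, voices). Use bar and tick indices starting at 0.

(0, 0, R3, (2, 3))
(0, 0, R5, (0, 3))
(0, 1, R3, (2, 3))
(0, 2, R3, (2, 3))
(0, 3, R3, (2, 3))
(1, 0, R4, (0, 2))
(2, 0, R2, (1, 2))
(2, 0, R3, (2, 3))
(2, 0, R4, (0, 3))
(2, 1, R3, (2, 3))
(2, 2, R3, (2, 3))
(2, 3, R3, (2, 3))
(3, 0, R2, (0, 3))
(3, 0, R3, (2, 3))
(3, 0, R4, (0, 1))
(3, 1, R3, (2, 3))
(3, 2, R3, (2, 3))
(3, 3, R3, (2, 3))
(4, 0, R4, (0, 1))
(5, 0, R3, (2, 3))
(5, 0, R8, (0, 3))
(5, 1, R3, (2, 3))
(5, 2, R3, (2, 3))
(5, 3, R3, (2, 3))
(6, 0, R1, (1, 2))
(6, 0, R2, (0, 1))
(6, 0, R2, (0, 2))
(6, 0, R3, (2, 3))
(6, 1, R3, (2, 3))
(6, 2, R3, (2, 3))
(6, 3, R3, (2, 3))
(6, 3, R6, (0, 3))

bar 0: v0=F3 v1=F4 v2=C5 v3=A4 downbeat M3
bar 1: v0=A3 v1=C4 v2=B4 v3=C5 downbeat m3
bar 2: v0=B3 v1=D4 v2=D5 v3=F4 downbeat TT
bar 3: v0=G3 v1=A4 v2=B4 v3=D4 downbeat P5
bar 4: v0=E3 v1=D4 v2=G4 v3=G4 downbeat m3
bar 5: v0=E3 v1=C4 v2=G4 v3=E4 downbeat P8
bar 6: v0=F3 v1=F4 v2=C5 v3=A4 downbeat M3
  -> R3 @ bar 0 tick 0 v(2, 3): C5 above A4
  -> R5 @ bar 0 tick 0 v(0, 3): opens on M3
  -> R3 @ bar 0 tick 1 v(2, 3): C5 above A4
  -> R3 @ bar 0 tick 2 v(2, 3): C5 above A4
  -> R3 @ bar 0 tick 3 v(2, 3): C5 above A4
  -> R4 @ bar 1 tick 0 v(0, 2): A3/B4 M2 untreated
  -> R2 @ bar 2 tick 0 v(1, 2): C4/B4 M7 -> D4/D5 P8 similar
  -> R3 @ bar 2 tick 0 v(2, 3): D5 above F4
  -> R4 @ bar 2 tick 0 v(0, 3): B3/F4 TT untreated
  -> R3 @ bar 2 tick 1 v(2, 3): D5 above F4
  -> R3 @ bar 2 tick 2 v(2, 3): D5 above F4
  -> R3 @ bar 2 tick 3 v(2, 3): D5 above F4
  -> R2 @ bar 3 tick 0 v(0, 3): B3/F4 TT -> G3/D4 P5 similar
  -> R3 @ bar 3 tick 0 v(2, 3): B4 above D4
  -> R4 @ bar 3 tick 0 v(0, 1): G3/A4 M2 untreated
  -> R3 @ bar 3 tick 1 v(2, 3): B4 above D4
  -> R3 @ bar 3 tick 2 v(2, 3): B4 above D4
  -> R3 @ bar 3 tick 3 v(2, 3): B4 above D4
  -> R4 @ bar 4 tick 0 v(0, 1): E3/D4 m7 untreated
  -> R3 @ bar 5 tick 0 v(2, 3): G4 above E4
  -> R8 @ bar 5 tick 0 v(0, 3): penult P8 not 3rd/6th
  -> R3 @ bar 5 tick 1 v(2, 3): G4 above E4
  -> R3 @ bar 5 tick 2 v(2, 3): G4 above E4
  -> R3 @ bar 5 tick 3 v(2, 3): G4 above E4
  -> R1 @ bar 6 tick 0 v(1, 2): C4/G4 P5 -> F4/C5 P5 similar
  -> R2 @ bar 6 tick 0 v(0, 1): E3/C4 m6 -> F3/F4 P8 similar
  -> R2 @ bar 6 tick 0 v(0, 2): E3/G4 m3 -> F3/C5 P5 similar
  -> R3 @ bar 6 tick 0 v(2, 3): C5 above A4
  -> R3 @ bar 6 tick 1 v(2, 3): C5 above A4
  -> R3 @ bar 6 tick 2 v(2, 3): C5 above A4
  -> R3 @ bar 6 tick 3 v(2, 3): C5 above A4
  -> R6 @ bar 6 tick 3 v(0, 3): closes on M3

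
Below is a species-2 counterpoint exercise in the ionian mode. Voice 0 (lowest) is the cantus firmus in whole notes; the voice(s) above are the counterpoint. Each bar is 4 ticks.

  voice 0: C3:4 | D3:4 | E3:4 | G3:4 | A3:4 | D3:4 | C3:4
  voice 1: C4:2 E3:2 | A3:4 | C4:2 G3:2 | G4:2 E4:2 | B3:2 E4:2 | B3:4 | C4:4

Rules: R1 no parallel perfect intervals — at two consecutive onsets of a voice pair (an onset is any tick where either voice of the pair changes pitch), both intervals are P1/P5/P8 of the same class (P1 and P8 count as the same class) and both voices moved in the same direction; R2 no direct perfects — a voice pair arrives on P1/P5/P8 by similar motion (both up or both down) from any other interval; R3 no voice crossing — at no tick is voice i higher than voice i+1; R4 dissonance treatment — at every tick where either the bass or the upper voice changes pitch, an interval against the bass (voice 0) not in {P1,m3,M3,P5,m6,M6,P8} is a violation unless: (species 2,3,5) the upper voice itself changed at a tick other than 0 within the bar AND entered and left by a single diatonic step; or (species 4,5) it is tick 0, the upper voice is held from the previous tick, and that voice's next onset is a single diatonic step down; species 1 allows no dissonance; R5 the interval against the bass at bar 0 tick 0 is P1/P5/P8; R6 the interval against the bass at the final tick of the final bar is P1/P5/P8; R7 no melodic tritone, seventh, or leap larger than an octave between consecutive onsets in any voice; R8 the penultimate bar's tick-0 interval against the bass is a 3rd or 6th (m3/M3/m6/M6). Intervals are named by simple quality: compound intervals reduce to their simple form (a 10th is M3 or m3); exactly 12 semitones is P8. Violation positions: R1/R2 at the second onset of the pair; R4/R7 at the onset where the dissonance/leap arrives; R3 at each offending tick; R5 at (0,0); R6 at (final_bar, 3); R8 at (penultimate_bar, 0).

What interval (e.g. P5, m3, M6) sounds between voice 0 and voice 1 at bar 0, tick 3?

M3

voice 0=C3 voice 1=E3 -> M3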